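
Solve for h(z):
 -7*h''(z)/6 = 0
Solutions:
 h(z) = C1 + C2*z


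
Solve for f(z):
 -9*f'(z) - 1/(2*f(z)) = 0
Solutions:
 f(z) = -sqrt(C1 - z)/3
 f(z) = sqrt(C1 - z)/3


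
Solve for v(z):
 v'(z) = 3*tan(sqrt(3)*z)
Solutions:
 v(z) = C1 - sqrt(3)*log(cos(sqrt(3)*z))


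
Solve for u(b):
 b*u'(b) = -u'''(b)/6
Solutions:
 u(b) = C1 + Integral(C2*airyai(-6^(1/3)*b) + C3*airybi(-6^(1/3)*b), b)


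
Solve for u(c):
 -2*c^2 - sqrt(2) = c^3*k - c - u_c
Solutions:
 u(c) = C1 + c^4*k/4 + 2*c^3/3 - c^2/2 + sqrt(2)*c


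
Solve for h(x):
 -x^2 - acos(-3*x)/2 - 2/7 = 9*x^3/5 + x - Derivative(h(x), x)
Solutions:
 h(x) = C1 + 9*x^4/20 + x^3/3 + x^2/2 + x*acos(-3*x)/2 + 2*x/7 + sqrt(1 - 9*x^2)/6


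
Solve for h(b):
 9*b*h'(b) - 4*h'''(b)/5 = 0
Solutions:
 h(b) = C1 + Integral(C2*airyai(90^(1/3)*b/2) + C3*airybi(90^(1/3)*b/2), b)


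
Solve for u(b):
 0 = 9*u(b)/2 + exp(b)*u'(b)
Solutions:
 u(b) = C1*exp(9*exp(-b)/2)


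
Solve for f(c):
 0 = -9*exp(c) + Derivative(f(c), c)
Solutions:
 f(c) = C1 + 9*exp(c)


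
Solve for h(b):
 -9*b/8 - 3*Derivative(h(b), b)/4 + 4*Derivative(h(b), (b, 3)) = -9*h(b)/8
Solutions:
 h(b) = C3*exp(-3*b/4) + b + (C1*sin(sqrt(15)*b/8) + C2*cos(sqrt(15)*b/8))*exp(3*b/8) + 2/3


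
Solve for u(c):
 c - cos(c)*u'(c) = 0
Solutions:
 u(c) = C1 + Integral(c/cos(c), c)


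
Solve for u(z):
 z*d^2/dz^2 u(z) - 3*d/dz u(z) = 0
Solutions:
 u(z) = C1 + C2*z^4


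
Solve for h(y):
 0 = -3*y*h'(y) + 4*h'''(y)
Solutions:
 h(y) = C1 + Integral(C2*airyai(6^(1/3)*y/2) + C3*airybi(6^(1/3)*y/2), y)


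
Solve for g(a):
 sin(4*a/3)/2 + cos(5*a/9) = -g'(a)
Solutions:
 g(a) = C1 - 9*sin(5*a/9)/5 + 3*cos(4*a/3)/8


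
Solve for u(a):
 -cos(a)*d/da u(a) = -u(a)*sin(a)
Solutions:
 u(a) = C1/cos(a)


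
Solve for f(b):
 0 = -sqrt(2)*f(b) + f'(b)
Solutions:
 f(b) = C1*exp(sqrt(2)*b)


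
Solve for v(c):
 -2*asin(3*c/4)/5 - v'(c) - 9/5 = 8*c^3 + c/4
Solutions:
 v(c) = C1 - 2*c^4 - c^2/8 - 2*c*asin(3*c/4)/5 - 9*c/5 - 2*sqrt(16 - 9*c^2)/15


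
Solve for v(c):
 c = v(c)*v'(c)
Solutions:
 v(c) = -sqrt(C1 + c^2)
 v(c) = sqrt(C1 + c^2)


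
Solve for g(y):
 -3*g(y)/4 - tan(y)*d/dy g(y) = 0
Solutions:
 g(y) = C1/sin(y)^(3/4)


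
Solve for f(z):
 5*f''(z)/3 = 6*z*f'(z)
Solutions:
 f(z) = C1 + C2*erfi(3*sqrt(5)*z/5)


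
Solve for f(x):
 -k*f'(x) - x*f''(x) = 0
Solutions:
 f(x) = C1 + x^(1 - re(k))*(C2*sin(log(x)*Abs(im(k))) + C3*cos(log(x)*im(k)))


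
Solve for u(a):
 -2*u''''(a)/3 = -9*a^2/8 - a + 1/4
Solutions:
 u(a) = C1 + C2*a + C3*a^2 + C4*a^3 + 3*a^6/640 + a^5/80 - a^4/64


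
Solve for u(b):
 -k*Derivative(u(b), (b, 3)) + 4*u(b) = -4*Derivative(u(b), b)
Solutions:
 u(b) = C1*exp(b*(6^(1/3)*(sqrt(3)*sqrt((27 - 16/k)/k^2) - 9/k)^(1/3)/6 - 2^(1/3)*3^(5/6)*I*(sqrt(3)*sqrt((27 - 16/k)/k^2) - 9/k)^(1/3)/6 - 8/(k*(-6^(1/3) + 2^(1/3)*3^(5/6)*I)*(sqrt(3)*sqrt((27 - 16/k)/k^2) - 9/k)^(1/3)))) + C2*exp(b*(6^(1/3)*(sqrt(3)*sqrt((27 - 16/k)/k^2) - 9/k)^(1/3)/6 + 2^(1/3)*3^(5/6)*I*(sqrt(3)*sqrt((27 - 16/k)/k^2) - 9/k)^(1/3)/6 + 8/(k*(6^(1/3) + 2^(1/3)*3^(5/6)*I)*(sqrt(3)*sqrt((27 - 16/k)/k^2) - 9/k)^(1/3)))) + C3*exp(-6^(1/3)*b*((sqrt(3)*sqrt((27 - 16/k)/k^2) - 9/k)^(1/3) + 2*6^(1/3)/(k*(sqrt(3)*sqrt((27 - 16/k)/k^2) - 9/k)^(1/3)))/3)


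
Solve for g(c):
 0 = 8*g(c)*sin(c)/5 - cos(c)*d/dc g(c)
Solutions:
 g(c) = C1/cos(c)^(8/5)


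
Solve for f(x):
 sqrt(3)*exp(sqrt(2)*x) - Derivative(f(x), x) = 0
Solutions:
 f(x) = C1 + sqrt(6)*exp(sqrt(2)*x)/2


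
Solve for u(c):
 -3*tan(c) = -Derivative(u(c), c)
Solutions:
 u(c) = C1 - 3*log(cos(c))


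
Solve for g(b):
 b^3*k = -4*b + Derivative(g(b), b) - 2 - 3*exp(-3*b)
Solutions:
 g(b) = C1 + b^4*k/4 + 2*b^2 + 2*b - exp(-3*b)


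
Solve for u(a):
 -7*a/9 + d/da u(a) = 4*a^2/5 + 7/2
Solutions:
 u(a) = C1 + 4*a^3/15 + 7*a^2/18 + 7*a/2


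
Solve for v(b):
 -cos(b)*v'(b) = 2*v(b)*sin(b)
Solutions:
 v(b) = C1*cos(b)^2


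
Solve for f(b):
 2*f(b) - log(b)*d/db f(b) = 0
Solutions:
 f(b) = C1*exp(2*li(b))


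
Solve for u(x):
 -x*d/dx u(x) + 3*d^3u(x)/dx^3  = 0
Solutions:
 u(x) = C1 + Integral(C2*airyai(3^(2/3)*x/3) + C3*airybi(3^(2/3)*x/3), x)


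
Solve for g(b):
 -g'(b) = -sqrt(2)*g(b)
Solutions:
 g(b) = C1*exp(sqrt(2)*b)


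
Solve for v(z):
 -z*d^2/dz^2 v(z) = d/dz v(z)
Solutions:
 v(z) = C1 + C2*log(z)


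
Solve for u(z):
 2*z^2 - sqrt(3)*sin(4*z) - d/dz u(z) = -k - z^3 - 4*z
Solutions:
 u(z) = C1 + k*z + z^4/4 + 2*z^3/3 + 2*z^2 + sqrt(3)*cos(4*z)/4


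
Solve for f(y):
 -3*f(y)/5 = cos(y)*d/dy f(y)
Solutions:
 f(y) = C1*(sin(y) - 1)^(3/10)/(sin(y) + 1)^(3/10)


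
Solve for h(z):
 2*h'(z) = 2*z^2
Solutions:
 h(z) = C1 + z^3/3


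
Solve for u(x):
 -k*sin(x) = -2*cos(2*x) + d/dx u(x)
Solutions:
 u(x) = C1 + k*cos(x) + sin(2*x)


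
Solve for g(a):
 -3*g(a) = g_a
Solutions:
 g(a) = C1*exp(-3*a)


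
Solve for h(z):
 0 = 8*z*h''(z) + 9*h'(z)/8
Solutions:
 h(z) = C1 + C2*z^(55/64)


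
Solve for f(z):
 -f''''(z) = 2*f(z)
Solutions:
 f(z) = (C1*sin(2^(3/4)*z/2) + C2*cos(2^(3/4)*z/2))*exp(-2^(3/4)*z/2) + (C3*sin(2^(3/4)*z/2) + C4*cos(2^(3/4)*z/2))*exp(2^(3/4)*z/2)


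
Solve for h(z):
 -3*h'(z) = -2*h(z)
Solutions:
 h(z) = C1*exp(2*z/3)


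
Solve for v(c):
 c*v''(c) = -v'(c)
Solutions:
 v(c) = C1 + C2*log(c)


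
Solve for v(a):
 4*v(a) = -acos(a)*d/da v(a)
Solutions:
 v(a) = C1*exp(-4*Integral(1/acos(a), a))


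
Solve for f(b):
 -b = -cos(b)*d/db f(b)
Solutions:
 f(b) = C1 + Integral(b/cos(b), b)


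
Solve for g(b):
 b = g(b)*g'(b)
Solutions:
 g(b) = -sqrt(C1 + b^2)
 g(b) = sqrt(C1 + b^2)


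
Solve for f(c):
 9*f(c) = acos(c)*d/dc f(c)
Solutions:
 f(c) = C1*exp(9*Integral(1/acos(c), c))


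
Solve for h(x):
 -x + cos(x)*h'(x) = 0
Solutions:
 h(x) = C1 + Integral(x/cos(x), x)


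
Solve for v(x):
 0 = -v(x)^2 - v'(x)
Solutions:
 v(x) = 1/(C1 + x)


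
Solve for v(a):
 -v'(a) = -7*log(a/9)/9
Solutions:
 v(a) = C1 + 7*a*log(a)/9 - 14*a*log(3)/9 - 7*a/9


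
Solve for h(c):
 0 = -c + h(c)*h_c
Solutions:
 h(c) = -sqrt(C1 + c^2)
 h(c) = sqrt(C1 + c^2)


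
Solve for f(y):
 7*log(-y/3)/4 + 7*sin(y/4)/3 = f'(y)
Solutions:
 f(y) = C1 + 7*y*log(-y)/4 - 7*y*log(3)/4 - 7*y/4 - 28*cos(y/4)/3


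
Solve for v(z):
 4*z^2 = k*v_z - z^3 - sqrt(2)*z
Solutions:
 v(z) = C1 + z^4/(4*k) + 4*z^3/(3*k) + sqrt(2)*z^2/(2*k)


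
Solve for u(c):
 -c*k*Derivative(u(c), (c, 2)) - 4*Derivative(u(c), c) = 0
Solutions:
 u(c) = C1 + c^(((re(k) - 4)*re(k) + im(k)^2)/(re(k)^2 + im(k)^2))*(C2*sin(4*log(c)*Abs(im(k))/(re(k)^2 + im(k)^2)) + C3*cos(4*log(c)*im(k)/(re(k)^2 + im(k)^2)))


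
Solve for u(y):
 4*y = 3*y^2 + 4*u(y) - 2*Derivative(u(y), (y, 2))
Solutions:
 u(y) = C1*exp(-sqrt(2)*y) + C2*exp(sqrt(2)*y) - 3*y^2/4 + y - 3/4


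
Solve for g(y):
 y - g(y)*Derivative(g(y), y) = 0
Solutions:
 g(y) = -sqrt(C1 + y^2)
 g(y) = sqrt(C1 + y^2)


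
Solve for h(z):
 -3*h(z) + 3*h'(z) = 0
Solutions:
 h(z) = C1*exp(z)


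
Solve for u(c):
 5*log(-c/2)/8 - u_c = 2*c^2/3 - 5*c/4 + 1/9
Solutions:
 u(c) = C1 - 2*c^3/9 + 5*c^2/8 + 5*c*log(-c)/8 + c*(-53 - 45*log(2))/72


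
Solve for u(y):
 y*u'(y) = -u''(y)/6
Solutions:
 u(y) = C1 + C2*erf(sqrt(3)*y)


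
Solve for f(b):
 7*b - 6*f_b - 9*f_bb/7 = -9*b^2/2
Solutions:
 f(b) = C1 + C2*exp(-14*b/3) + b^3/4 + 71*b^2/168 - 71*b/392


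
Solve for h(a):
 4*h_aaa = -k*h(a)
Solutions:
 h(a) = C1*exp(2^(1/3)*a*(-k)^(1/3)/2) + C2*exp(2^(1/3)*a*(-k)^(1/3)*(-1 + sqrt(3)*I)/4) + C3*exp(-2^(1/3)*a*(-k)^(1/3)*(1 + sqrt(3)*I)/4)


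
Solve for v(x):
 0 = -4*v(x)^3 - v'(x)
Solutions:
 v(x) = -sqrt(2)*sqrt(-1/(C1 - 4*x))/2
 v(x) = sqrt(2)*sqrt(-1/(C1 - 4*x))/2


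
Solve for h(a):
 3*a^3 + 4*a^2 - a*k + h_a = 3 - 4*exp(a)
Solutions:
 h(a) = C1 - 3*a^4/4 - 4*a^3/3 + a^2*k/2 + 3*a - 4*exp(a)


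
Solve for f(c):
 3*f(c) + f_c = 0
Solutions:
 f(c) = C1*exp(-3*c)


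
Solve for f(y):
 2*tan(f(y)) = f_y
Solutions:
 f(y) = pi - asin(C1*exp(2*y))
 f(y) = asin(C1*exp(2*y))


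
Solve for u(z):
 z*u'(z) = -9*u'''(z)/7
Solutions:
 u(z) = C1 + Integral(C2*airyai(-21^(1/3)*z/3) + C3*airybi(-21^(1/3)*z/3), z)


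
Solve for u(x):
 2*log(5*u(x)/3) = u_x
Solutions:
 Integral(1/(-log(_y) - log(5) + log(3)), (_y, u(x)))/2 = C1 - x


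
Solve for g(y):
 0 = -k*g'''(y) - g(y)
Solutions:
 g(y) = C1*exp(y*(-1/k)^(1/3)) + C2*exp(y*(-1/k)^(1/3)*(-1 + sqrt(3)*I)/2) + C3*exp(-y*(-1/k)^(1/3)*(1 + sqrt(3)*I)/2)


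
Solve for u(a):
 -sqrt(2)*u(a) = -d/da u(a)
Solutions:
 u(a) = C1*exp(sqrt(2)*a)


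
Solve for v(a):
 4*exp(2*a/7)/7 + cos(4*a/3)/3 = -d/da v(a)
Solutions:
 v(a) = C1 - 2*exp(2*a/7) - sin(4*a/3)/4


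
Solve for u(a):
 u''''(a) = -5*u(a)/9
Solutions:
 u(a) = (C1*sin(5^(1/4)*sqrt(6)*a/6) + C2*cos(5^(1/4)*sqrt(6)*a/6))*exp(-5^(1/4)*sqrt(6)*a/6) + (C3*sin(5^(1/4)*sqrt(6)*a/6) + C4*cos(5^(1/4)*sqrt(6)*a/6))*exp(5^(1/4)*sqrt(6)*a/6)


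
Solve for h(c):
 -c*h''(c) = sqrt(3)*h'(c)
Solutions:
 h(c) = C1 + C2*c^(1 - sqrt(3))


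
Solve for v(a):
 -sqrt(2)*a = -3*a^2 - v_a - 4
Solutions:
 v(a) = C1 - a^3 + sqrt(2)*a^2/2 - 4*a


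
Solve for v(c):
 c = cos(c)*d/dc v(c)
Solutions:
 v(c) = C1 + Integral(c/cos(c), c)


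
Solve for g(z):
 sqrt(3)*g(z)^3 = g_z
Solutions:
 g(z) = -sqrt(2)*sqrt(-1/(C1 + sqrt(3)*z))/2
 g(z) = sqrt(2)*sqrt(-1/(C1 + sqrt(3)*z))/2


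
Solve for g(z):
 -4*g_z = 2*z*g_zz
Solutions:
 g(z) = C1 + C2/z


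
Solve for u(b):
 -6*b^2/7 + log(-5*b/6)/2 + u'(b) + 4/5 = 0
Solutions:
 u(b) = C1 + 2*b^3/7 - b*log(-b)/2 + b*(-5*log(5) - 3 + 5*log(6))/10


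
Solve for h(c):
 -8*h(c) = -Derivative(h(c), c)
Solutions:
 h(c) = C1*exp(8*c)


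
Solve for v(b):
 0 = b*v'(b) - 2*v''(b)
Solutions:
 v(b) = C1 + C2*erfi(b/2)


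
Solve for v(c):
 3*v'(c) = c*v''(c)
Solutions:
 v(c) = C1 + C2*c^4


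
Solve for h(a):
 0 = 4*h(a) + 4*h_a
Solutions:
 h(a) = C1*exp(-a)


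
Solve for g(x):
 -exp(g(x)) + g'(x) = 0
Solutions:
 g(x) = log(-1/(C1 + x))


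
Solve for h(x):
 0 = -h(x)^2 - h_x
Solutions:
 h(x) = 1/(C1 + x)


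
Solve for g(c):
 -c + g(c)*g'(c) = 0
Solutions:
 g(c) = -sqrt(C1 + c^2)
 g(c) = sqrt(C1 + c^2)


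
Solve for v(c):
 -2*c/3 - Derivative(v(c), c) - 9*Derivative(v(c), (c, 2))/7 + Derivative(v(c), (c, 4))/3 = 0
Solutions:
 v(c) = C1 + C2*exp(-c*(6*3^(2/3)*98^(1/3)/(sqrt(133) + 49)^(1/3) + 84^(1/3)*(sqrt(133) + 49)^(1/3))/28)*sin(3^(1/6)*c*(-28^(1/3)*3^(2/3)*(sqrt(133) + 49)^(1/3) + 18*98^(1/3)/(sqrt(133) + 49)^(1/3))/28) + C3*exp(-c*(6*3^(2/3)*98^(1/3)/(sqrt(133) + 49)^(1/3) + 84^(1/3)*(sqrt(133) + 49)^(1/3))/28)*cos(3^(1/6)*c*(-28^(1/3)*3^(2/3)*(sqrt(133) + 49)^(1/3) + 18*98^(1/3)/(sqrt(133) + 49)^(1/3))/28) + C4*exp(c*(6*3^(2/3)*98^(1/3)/(sqrt(133) + 49)^(1/3) + 84^(1/3)*(sqrt(133) + 49)^(1/3))/14) - c^2/3 + 6*c/7


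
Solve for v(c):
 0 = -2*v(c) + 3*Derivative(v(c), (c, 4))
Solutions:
 v(c) = C1*exp(-2^(1/4)*3^(3/4)*c/3) + C2*exp(2^(1/4)*3^(3/4)*c/3) + C3*sin(2^(1/4)*3^(3/4)*c/3) + C4*cos(2^(1/4)*3^(3/4)*c/3)


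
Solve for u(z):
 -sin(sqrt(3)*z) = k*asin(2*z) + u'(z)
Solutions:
 u(z) = C1 - k*(z*asin(2*z) + sqrt(1 - 4*z^2)/2) + sqrt(3)*cos(sqrt(3)*z)/3


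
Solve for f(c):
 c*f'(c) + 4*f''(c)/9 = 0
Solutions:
 f(c) = C1 + C2*erf(3*sqrt(2)*c/4)


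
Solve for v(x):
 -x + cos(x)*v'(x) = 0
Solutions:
 v(x) = C1 + Integral(x/cos(x), x)


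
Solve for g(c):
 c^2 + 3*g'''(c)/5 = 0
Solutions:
 g(c) = C1 + C2*c + C3*c^2 - c^5/36


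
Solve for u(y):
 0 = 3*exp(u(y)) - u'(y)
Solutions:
 u(y) = log(-1/(C1 + 3*y))


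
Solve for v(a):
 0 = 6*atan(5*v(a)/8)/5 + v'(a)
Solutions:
 Integral(1/atan(5*_y/8), (_y, v(a))) = C1 - 6*a/5


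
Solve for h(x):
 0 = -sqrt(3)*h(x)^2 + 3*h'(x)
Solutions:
 h(x) = -3/(C1 + sqrt(3)*x)


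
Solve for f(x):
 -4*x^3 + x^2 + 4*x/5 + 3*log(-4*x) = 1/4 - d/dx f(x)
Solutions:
 f(x) = C1 + x^4 - x^3/3 - 2*x^2/5 - 3*x*log(-x) + x*(13/4 - 6*log(2))


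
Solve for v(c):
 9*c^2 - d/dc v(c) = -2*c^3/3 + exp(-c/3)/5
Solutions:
 v(c) = C1 + c^4/6 + 3*c^3 + 3*exp(-c/3)/5


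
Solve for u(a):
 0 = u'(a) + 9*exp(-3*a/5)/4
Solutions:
 u(a) = C1 + 15*exp(-3*a/5)/4


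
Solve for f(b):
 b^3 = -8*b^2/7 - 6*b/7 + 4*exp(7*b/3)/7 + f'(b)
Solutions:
 f(b) = C1 + b^4/4 + 8*b^3/21 + 3*b^2/7 - 12*exp(7*b/3)/49


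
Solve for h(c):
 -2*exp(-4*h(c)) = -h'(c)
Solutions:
 h(c) = log(-I*(C1 + 8*c)^(1/4))
 h(c) = log(I*(C1 + 8*c)^(1/4))
 h(c) = log(-(C1 + 8*c)^(1/4))
 h(c) = log(C1 + 8*c)/4


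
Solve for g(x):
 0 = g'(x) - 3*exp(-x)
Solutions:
 g(x) = C1 - 3*exp(-x)


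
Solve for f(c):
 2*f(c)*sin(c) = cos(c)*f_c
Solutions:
 f(c) = C1/cos(c)^2


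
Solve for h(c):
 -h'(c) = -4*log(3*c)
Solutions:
 h(c) = C1 + 4*c*log(c) - 4*c + c*log(81)


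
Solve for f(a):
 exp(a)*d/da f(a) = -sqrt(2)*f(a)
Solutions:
 f(a) = C1*exp(sqrt(2)*exp(-a))


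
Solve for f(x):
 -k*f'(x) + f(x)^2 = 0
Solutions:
 f(x) = -k/(C1*k + x)


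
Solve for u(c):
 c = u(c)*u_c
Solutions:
 u(c) = -sqrt(C1 + c^2)
 u(c) = sqrt(C1 + c^2)


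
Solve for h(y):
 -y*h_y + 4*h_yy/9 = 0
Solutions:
 h(y) = C1 + C2*erfi(3*sqrt(2)*y/4)


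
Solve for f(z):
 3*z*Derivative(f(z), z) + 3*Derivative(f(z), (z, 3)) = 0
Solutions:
 f(z) = C1 + Integral(C2*airyai(-z) + C3*airybi(-z), z)


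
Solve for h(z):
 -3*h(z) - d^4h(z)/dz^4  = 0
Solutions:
 h(z) = (C1*sin(sqrt(2)*3^(1/4)*z/2) + C2*cos(sqrt(2)*3^(1/4)*z/2))*exp(-sqrt(2)*3^(1/4)*z/2) + (C3*sin(sqrt(2)*3^(1/4)*z/2) + C4*cos(sqrt(2)*3^(1/4)*z/2))*exp(sqrt(2)*3^(1/4)*z/2)


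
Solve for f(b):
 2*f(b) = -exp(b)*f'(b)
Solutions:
 f(b) = C1*exp(2*exp(-b))


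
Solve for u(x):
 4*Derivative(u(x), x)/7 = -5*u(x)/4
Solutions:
 u(x) = C1*exp(-35*x/16)


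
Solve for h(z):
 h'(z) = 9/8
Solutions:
 h(z) = C1 + 9*z/8


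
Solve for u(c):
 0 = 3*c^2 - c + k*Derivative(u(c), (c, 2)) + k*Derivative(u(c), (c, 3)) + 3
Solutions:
 u(c) = C1 + C2*c + C3*exp(-c) - c^4/(4*k) + 7*c^3/(6*k) - 5*c^2/k


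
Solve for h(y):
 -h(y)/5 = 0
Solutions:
 h(y) = 0


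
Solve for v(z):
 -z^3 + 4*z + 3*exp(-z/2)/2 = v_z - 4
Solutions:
 v(z) = C1 - z^4/4 + 2*z^2 + 4*z - 3*exp(-z/2)


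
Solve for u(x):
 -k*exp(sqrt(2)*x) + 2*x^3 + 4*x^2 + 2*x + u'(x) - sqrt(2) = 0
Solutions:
 u(x) = C1 + sqrt(2)*k*exp(sqrt(2)*x)/2 - x^4/2 - 4*x^3/3 - x^2 + sqrt(2)*x


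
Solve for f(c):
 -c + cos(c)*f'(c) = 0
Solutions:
 f(c) = C1 + Integral(c/cos(c), c)


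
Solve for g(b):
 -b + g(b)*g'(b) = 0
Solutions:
 g(b) = -sqrt(C1 + b^2)
 g(b) = sqrt(C1 + b^2)


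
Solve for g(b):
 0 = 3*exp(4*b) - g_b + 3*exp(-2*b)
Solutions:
 g(b) = C1 + 3*exp(4*b)/4 - 3*exp(-2*b)/2


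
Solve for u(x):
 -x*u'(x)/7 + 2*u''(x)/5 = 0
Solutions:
 u(x) = C1 + C2*erfi(sqrt(35)*x/14)


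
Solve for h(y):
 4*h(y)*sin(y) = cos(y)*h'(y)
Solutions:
 h(y) = C1/cos(y)^4


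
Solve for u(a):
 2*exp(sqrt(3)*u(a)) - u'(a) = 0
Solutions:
 u(a) = sqrt(3)*(2*log(-1/(C1 + 2*a)) - log(3))/6


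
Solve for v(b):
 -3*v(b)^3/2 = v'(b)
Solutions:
 v(b) = -sqrt(-1/(C1 - 3*b))
 v(b) = sqrt(-1/(C1 - 3*b))


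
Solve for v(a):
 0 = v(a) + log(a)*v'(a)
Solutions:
 v(a) = C1*exp(-li(a))


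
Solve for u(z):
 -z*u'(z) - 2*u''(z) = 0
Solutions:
 u(z) = C1 + C2*erf(z/2)


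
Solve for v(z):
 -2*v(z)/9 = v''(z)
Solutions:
 v(z) = C1*sin(sqrt(2)*z/3) + C2*cos(sqrt(2)*z/3)


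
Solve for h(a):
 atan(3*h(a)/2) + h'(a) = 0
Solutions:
 Integral(1/atan(3*_y/2), (_y, h(a))) = C1 - a


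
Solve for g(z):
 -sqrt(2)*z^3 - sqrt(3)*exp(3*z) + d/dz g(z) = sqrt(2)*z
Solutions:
 g(z) = C1 + sqrt(2)*z^4/4 + sqrt(2)*z^2/2 + sqrt(3)*exp(3*z)/3


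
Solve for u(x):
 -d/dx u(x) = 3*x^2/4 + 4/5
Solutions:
 u(x) = C1 - x^3/4 - 4*x/5


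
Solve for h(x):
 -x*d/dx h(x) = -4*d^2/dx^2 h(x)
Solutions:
 h(x) = C1 + C2*erfi(sqrt(2)*x/4)


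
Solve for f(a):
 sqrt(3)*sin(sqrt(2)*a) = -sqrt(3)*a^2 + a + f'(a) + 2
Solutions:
 f(a) = C1 + sqrt(3)*a^3/3 - a^2/2 - 2*a - sqrt(6)*cos(sqrt(2)*a)/2


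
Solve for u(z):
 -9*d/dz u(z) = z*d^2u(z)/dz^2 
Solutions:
 u(z) = C1 + C2/z^8


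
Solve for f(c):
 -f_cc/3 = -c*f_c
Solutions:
 f(c) = C1 + C2*erfi(sqrt(6)*c/2)


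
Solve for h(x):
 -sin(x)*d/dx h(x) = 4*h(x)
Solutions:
 h(x) = C1*(cos(x)^2 + 2*cos(x) + 1)/(cos(x)^2 - 2*cos(x) + 1)


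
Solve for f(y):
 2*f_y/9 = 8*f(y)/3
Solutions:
 f(y) = C1*exp(12*y)


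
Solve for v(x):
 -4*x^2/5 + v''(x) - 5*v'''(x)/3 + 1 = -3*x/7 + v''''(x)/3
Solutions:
 v(x) = C1 + C2*x + C3*exp(x*(-5 + sqrt(37))/2) + C4*exp(-x*(5 + sqrt(37))/2) + x^4/15 + 47*x^3/126 + 514*x^2/315


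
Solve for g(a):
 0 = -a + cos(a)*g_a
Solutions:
 g(a) = C1 + Integral(a/cos(a), a)


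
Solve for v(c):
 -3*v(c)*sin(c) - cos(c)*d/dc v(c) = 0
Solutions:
 v(c) = C1*cos(c)^3


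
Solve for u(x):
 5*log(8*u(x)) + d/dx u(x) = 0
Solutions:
 Integral(1/(log(_y) + 3*log(2)), (_y, u(x)))/5 = C1 - x


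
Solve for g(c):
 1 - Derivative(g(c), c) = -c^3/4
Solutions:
 g(c) = C1 + c^4/16 + c


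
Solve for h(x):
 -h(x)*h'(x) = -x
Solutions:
 h(x) = -sqrt(C1 + x^2)
 h(x) = sqrt(C1 + x^2)


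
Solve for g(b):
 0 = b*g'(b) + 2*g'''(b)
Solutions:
 g(b) = C1 + Integral(C2*airyai(-2^(2/3)*b/2) + C3*airybi(-2^(2/3)*b/2), b)


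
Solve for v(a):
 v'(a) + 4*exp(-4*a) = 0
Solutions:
 v(a) = C1 + exp(-4*a)


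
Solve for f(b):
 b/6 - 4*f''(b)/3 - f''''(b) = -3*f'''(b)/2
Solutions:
 f(b) = C1 + C2*b + b^3/48 + 9*b^2/128 + (C3*sin(sqrt(111)*b/12) + C4*cos(sqrt(111)*b/12))*exp(3*b/4)


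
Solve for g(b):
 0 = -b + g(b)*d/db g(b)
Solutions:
 g(b) = -sqrt(C1 + b^2)
 g(b) = sqrt(C1 + b^2)


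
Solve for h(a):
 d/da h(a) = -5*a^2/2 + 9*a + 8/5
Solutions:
 h(a) = C1 - 5*a^3/6 + 9*a^2/2 + 8*a/5


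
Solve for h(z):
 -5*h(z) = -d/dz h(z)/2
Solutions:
 h(z) = C1*exp(10*z)


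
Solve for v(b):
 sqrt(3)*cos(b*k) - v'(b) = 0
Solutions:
 v(b) = C1 + sqrt(3)*sin(b*k)/k


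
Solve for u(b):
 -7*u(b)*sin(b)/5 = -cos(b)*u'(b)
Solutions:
 u(b) = C1/cos(b)^(7/5)


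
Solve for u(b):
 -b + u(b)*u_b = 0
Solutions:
 u(b) = -sqrt(C1 + b^2)
 u(b) = sqrt(C1 + b^2)


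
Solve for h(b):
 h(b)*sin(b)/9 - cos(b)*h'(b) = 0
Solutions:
 h(b) = C1/cos(b)^(1/9)


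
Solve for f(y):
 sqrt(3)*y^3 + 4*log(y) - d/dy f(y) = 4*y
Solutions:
 f(y) = C1 + sqrt(3)*y^4/4 - 2*y^2 + 4*y*log(y) - 4*y


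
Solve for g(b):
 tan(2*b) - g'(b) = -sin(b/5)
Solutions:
 g(b) = C1 - log(cos(2*b))/2 - 5*cos(b/5)


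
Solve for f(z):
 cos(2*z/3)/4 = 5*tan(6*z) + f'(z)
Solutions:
 f(z) = C1 + 5*log(cos(6*z))/6 + 3*sin(2*z/3)/8


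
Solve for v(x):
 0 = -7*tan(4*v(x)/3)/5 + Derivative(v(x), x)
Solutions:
 v(x) = -3*asin(C1*exp(28*x/15))/4 + 3*pi/4
 v(x) = 3*asin(C1*exp(28*x/15))/4


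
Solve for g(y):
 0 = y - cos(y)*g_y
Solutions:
 g(y) = C1 + Integral(y/cos(y), y)


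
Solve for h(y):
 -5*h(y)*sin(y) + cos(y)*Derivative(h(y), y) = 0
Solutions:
 h(y) = C1/cos(y)^5


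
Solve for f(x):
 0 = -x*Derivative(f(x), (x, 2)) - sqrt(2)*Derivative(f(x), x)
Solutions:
 f(x) = C1 + C2*x^(1 - sqrt(2))


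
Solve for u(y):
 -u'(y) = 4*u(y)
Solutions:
 u(y) = C1*exp(-4*y)


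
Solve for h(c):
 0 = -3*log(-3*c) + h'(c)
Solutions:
 h(c) = C1 + 3*c*log(-c) + 3*c*(-1 + log(3))


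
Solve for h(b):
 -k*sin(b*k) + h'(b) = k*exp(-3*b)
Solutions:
 h(b) = C1 - k*exp(-3*b)/3 - cos(b*k)


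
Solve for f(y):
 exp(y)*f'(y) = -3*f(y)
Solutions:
 f(y) = C1*exp(3*exp(-y))


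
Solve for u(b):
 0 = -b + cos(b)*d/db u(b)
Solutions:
 u(b) = C1 + Integral(b/cos(b), b)


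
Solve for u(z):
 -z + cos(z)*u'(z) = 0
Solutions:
 u(z) = C1 + Integral(z/cos(z), z)


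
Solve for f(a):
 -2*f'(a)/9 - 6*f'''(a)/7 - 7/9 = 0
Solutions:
 f(a) = C1 + C2*sin(sqrt(21)*a/9) + C3*cos(sqrt(21)*a/9) - 7*a/2


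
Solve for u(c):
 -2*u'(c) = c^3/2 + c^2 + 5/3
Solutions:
 u(c) = C1 - c^4/16 - c^3/6 - 5*c/6


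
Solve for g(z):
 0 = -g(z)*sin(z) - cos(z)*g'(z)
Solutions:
 g(z) = C1*cos(z)


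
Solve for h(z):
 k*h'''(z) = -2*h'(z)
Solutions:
 h(z) = C1 + C2*exp(-sqrt(2)*z*sqrt(-1/k)) + C3*exp(sqrt(2)*z*sqrt(-1/k))


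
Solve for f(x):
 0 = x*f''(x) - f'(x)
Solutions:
 f(x) = C1 + C2*x^2


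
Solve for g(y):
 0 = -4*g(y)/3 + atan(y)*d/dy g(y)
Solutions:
 g(y) = C1*exp(4*Integral(1/atan(y), y)/3)


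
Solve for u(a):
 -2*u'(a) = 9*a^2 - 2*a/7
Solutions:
 u(a) = C1 - 3*a^3/2 + a^2/14


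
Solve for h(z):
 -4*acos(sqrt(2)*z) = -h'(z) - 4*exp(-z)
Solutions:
 h(z) = C1 + 4*z*acos(sqrt(2)*z) - 2*sqrt(2)*sqrt(1 - 2*z^2) + 4*exp(-z)


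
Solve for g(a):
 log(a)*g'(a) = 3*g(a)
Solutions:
 g(a) = C1*exp(3*li(a))


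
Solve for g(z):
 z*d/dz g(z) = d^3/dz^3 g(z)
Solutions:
 g(z) = C1 + Integral(C2*airyai(z) + C3*airybi(z), z)


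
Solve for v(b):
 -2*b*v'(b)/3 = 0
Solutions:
 v(b) = C1


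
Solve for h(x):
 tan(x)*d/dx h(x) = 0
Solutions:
 h(x) = C1


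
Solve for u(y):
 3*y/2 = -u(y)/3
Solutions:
 u(y) = -9*y/2


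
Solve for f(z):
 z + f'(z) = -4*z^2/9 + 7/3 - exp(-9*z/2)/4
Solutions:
 f(z) = C1 - 4*z^3/27 - z^2/2 + 7*z/3 + exp(-9*z/2)/18


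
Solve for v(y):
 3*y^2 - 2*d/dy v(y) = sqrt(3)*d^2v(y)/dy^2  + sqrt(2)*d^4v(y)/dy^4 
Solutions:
 v(y) = C1 + C2*exp(y*(-6^(5/6)/(3*sqrt(2) + sqrt(sqrt(6) + 18))^(1/3) + 6^(2/3)*(3*sqrt(2) + sqrt(sqrt(6) + 18))^(1/3))/12)*sin(y*(2^(5/6)*3^(1/3)/(3*sqrt(2) + sqrt(sqrt(6) + 18))^(1/3) + 2^(2/3)*3^(1/6)*(3*sqrt(2) + sqrt(sqrt(6) + 18))^(1/3))/4) + C3*exp(y*(-6^(5/6)/(3*sqrt(2) + sqrt(sqrt(6) + 18))^(1/3) + 6^(2/3)*(3*sqrt(2) + sqrt(sqrt(6) + 18))^(1/3))/12)*cos(y*(2^(5/6)*3^(1/3)/(3*sqrt(2) + sqrt(sqrt(6) + 18))^(1/3) + 2^(2/3)*3^(1/6)*(3*sqrt(2) + sqrt(sqrt(6) + 18))^(1/3))/4) + C4*exp(-y*(-6^(5/6)/(3*sqrt(2) + sqrt(sqrt(6) + 18))^(1/3) + 6^(2/3)*(3*sqrt(2) + sqrt(sqrt(6) + 18))^(1/3))/6) + y^3/2 - 3*sqrt(3)*y^2/4 + 9*y/4


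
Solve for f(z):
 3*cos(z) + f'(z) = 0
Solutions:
 f(z) = C1 - 3*sin(z)


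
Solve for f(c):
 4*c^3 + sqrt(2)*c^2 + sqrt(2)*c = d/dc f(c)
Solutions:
 f(c) = C1 + c^4 + sqrt(2)*c^3/3 + sqrt(2)*c^2/2


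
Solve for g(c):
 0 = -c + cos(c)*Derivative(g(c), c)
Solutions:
 g(c) = C1 + Integral(c/cos(c), c)


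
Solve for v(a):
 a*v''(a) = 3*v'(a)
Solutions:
 v(a) = C1 + C2*a^4


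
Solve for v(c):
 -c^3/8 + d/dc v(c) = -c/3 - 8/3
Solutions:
 v(c) = C1 + c^4/32 - c^2/6 - 8*c/3


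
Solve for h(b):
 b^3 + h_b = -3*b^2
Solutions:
 h(b) = C1 - b^4/4 - b^3


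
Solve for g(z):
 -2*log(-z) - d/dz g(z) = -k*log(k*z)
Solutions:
 g(z) = C1 + z*(k - 2)*log(-z) + z*(k*log(-k) - k + 2)


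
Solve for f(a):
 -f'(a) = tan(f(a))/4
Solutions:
 f(a) = pi - asin(C1*exp(-a/4))
 f(a) = asin(C1*exp(-a/4))


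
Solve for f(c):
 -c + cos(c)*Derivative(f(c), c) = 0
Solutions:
 f(c) = C1 + Integral(c/cos(c), c)


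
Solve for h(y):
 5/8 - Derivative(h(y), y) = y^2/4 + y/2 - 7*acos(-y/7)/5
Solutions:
 h(y) = C1 - y^3/12 - y^2/4 + 7*y*acos(-y/7)/5 + 5*y/8 + 7*sqrt(49 - y^2)/5


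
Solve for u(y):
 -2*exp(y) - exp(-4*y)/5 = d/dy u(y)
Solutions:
 u(y) = C1 - 2*exp(y) + exp(-4*y)/20


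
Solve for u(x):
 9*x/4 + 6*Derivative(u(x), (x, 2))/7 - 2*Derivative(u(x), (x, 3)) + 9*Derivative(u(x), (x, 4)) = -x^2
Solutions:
 u(x) = C1 + C2*x - 7*x^4/72 - 581*x^3/432 + 1225*x^2/432 + (C3*sin(sqrt(329)*x/63) + C4*cos(sqrt(329)*x/63))*exp(x/9)


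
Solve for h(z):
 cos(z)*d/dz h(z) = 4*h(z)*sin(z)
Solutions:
 h(z) = C1/cos(z)^4


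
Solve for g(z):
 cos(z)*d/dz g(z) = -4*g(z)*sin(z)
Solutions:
 g(z) = C1*cos(z)^4


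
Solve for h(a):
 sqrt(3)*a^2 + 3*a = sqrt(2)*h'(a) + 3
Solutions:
 h(a) = C1 + sqrt(6)*a^3/6 + 3*sqrt(2)*a^2/4 - 3*sqrt(2)*a/2


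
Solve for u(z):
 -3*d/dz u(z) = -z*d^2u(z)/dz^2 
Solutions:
 u(z) = C1 + C2*z^4


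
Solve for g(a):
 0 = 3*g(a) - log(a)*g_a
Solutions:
 g(a) = C1*exp(3*li(a))


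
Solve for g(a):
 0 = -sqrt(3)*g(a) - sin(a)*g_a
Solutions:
 g(a) = C1*(cos(a) + 1)^(sqrt(3)/2)/(cos(a) - 1)^(sqrt(3)/2)


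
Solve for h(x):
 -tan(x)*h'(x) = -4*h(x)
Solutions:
 h(x) = C1*sin(x)^4


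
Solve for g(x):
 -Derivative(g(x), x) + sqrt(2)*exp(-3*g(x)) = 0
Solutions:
 g(x) = log(C1 + 3*sqrt(2)*x)/3
 g(x) = log((-3^(1/3) - 3^(5/6)*I)*(C1 + sqrt(2)*x)^(1/3)/2)
 g(x) = log((-3^(1/3) + 3^(5/6)*I)*(C1 + sqrt(2)*x)^(1/3)/2)


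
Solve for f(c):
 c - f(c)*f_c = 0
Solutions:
 f(c) = -sqrt(C1 + c^2)
 f(c) = sqrt(C1 + c^2)


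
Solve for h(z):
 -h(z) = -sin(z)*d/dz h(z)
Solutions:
 h(z) = C1*sqrt(cos(z) - 1)/sqrt(cos(z) + 1)


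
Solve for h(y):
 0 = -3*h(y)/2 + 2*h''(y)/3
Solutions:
 h(y) = C1*exp(-3*y/2) + C2*exp(3*y/2)


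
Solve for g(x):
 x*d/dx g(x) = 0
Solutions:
 g(x) = C1


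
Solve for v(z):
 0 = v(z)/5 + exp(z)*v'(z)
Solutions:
 v(z) = C1*exp(exp(-z)/5)


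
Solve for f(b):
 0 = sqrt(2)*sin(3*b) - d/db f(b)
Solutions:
 f(b) = C1 - sqrt(2)*cos(3*b)/3


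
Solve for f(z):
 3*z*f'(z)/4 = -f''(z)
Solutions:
 f(z) = C1 + C2*erf(sqrt(6)*z/4)


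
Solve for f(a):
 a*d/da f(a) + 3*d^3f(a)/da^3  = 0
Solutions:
 f(a) = C1 + Integral(C2*airyai(-3^(2/3)*a/3) + C3*airybi(-3^(2/3)*a/3), a)


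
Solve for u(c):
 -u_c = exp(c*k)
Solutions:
 u(c) = C1 - exp(c*k)/k


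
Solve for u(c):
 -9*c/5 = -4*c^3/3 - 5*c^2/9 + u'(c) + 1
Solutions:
 u(c) = C1 + c^4/3 + 5*c^3/27 - 9*c^2/10 - c


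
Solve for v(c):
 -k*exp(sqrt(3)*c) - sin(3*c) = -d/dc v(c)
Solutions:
 v(c) = C1 + sqrt(3)*k*exp(sqrt(3)*c)/3 - cos(3*c)/3


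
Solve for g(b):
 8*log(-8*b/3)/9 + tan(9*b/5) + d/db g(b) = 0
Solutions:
 g(b) = C1 - 8*b*log(-b)/9 - 8*b*log(2)/3 + 8*b/9 + 8*b*log(3)/9 + 5*log(cos(9*b/5))/9


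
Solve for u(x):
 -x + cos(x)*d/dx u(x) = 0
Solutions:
 u(x) = C1 + Integral(x/cos(x), x)


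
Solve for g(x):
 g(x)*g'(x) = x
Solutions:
 g(x) = -sqrt(C1 + x^2)
 g(x) = sqrt(C1 + x^2)


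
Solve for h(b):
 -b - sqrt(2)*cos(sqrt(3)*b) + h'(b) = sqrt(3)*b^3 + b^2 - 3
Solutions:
 h(b) = C1 + sqrt(3)*b^4/4 + b^3/3 + b^2/2 - 3*b + sqrt(6)*sin(sqrt(3)*b)/3


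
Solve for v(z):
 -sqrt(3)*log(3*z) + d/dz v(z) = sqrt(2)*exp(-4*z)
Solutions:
 v(z) = C1 + sqrt(3)*z*log(z) + sqrt(3)*z*(-1 + log(3)) - sqrt(2)*exp(-4*z)/4


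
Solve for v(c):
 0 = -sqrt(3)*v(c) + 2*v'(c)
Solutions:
 v(c) = C1*exp(sqrt(3)*c/2)


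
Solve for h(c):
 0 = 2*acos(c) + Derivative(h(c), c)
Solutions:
 h(c) = C1 - 2*c*acos(c) + 2*sqrt(1 - c^2)


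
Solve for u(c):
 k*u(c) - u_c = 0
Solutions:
 u(c) = C1*exp(c*k)


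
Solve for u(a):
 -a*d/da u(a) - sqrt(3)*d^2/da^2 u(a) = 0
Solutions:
 u(a) = C1 + C2*erf(sqrt(2)*3^(3/4)*a/6)


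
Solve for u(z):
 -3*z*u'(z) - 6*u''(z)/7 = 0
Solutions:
 u(z) = C1 + C2*erf(sqrt(7)*z/2)


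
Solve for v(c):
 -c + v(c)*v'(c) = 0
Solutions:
 v(c) = -sqrt(C1 + c^2)
 v(c) = sqrt(C1 + c^2)


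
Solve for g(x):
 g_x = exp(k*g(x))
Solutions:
 g(x) = Piecewise((log(-1/(C1*k + k*x))/k, Ne(k, 0)), (nan, True))
 g(x) = Piecewise((C1 + x, Eq(k, 0)), (nan, True))


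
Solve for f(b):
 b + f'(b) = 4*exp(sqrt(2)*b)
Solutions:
 f(b) = C1 - b^2/2 + 2*sqrt(2)*exp(sqrt(2)*b)


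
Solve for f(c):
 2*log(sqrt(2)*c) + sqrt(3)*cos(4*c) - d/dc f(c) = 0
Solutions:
 f(c) = C1 + 2*c*log(c) - 2*c + c*log(2) + sqrt(3)*sin(4*c)/4


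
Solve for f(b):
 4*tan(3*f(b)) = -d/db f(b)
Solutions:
 f(b) = -asin(C1*exp(-12*b))/3 + pi/3
 f(b) = asin(C1*exp(-12*b))/3


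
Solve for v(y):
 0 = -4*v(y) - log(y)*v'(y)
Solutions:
 v(y) = C1*exp(-4*li(y))


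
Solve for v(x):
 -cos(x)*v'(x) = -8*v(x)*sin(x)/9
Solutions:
 v(x) = C1/cos(x)^(8/9)


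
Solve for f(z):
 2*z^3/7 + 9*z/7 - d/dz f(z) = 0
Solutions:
 f(z) = C1 + z^4/14 + 9*z^2/14


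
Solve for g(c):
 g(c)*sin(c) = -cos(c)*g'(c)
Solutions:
 g(c) = C1*cos(c)


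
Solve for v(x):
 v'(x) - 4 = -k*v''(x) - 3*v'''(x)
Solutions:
 v(x) = C1 + C2*exp(x*(-k + sqrt(k^2 - 12))/6) + C3*exp(-x*(k + sqrt(k^2 - 12))/6) + 4*x


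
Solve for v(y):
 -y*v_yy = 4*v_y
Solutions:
 v(y) = C1 + C2/y^3


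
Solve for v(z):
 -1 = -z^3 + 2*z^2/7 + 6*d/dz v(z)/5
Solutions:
 v(z) = C1 + 5*z^4/24 - 5*z^3/63 - 5*z/6


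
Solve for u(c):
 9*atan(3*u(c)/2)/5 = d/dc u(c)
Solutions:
 Integral(1/atan(3*_y/2), (_y, u(c))) = C1 + 9*c/5


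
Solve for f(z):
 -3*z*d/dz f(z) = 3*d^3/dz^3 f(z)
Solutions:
 f(z) = C1 + Integral(C2*airyai(-z) + C3*airybi(-z), z)


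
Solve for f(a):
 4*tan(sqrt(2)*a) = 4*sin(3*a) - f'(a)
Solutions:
 f(a) = C1 + 2*sqrt(2)*log(cos(sqrt(2)*a)) - 4*cos(3*a)/3


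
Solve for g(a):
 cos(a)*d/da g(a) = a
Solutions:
 g(a) = C1 + Integral(a/cos(a), a)


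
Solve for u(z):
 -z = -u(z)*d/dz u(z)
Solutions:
 u(z) = -sqrt(C1 + z^2)
 u(z) = sqrt(C1 + z^2)


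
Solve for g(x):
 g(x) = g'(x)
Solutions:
 g(x) = C1*exp(x)


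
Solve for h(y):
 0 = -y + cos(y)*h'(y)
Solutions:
 h(y) = C1 + Integral(y/cos(y), y)


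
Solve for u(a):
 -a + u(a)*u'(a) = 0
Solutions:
 u(a) = -sqrt(C1 + a^2)
 u(a) = sqrt(C1 + a^2)


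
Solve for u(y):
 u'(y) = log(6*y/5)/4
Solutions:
 u(y) = C1 + y*log(y)/4 - y*log(5)/4 - y/4 + y*log(6)/4


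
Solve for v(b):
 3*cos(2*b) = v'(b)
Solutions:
 v(b) = C1 + 3*sin(2*b)/2


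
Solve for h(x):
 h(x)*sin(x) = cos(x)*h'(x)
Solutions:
 h(x) = C1/cos(x)


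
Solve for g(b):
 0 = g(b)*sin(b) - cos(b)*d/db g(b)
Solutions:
 g(b) = C1/cos(b)


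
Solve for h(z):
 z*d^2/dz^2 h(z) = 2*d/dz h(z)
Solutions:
 h(z) = C1 + C2*z^3


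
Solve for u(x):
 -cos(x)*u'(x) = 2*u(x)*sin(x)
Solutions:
 u(x) = C1*cos(x)^2


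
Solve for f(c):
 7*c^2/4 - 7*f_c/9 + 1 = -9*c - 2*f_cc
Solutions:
 f(c) = C1 + C2*exp(7*c/18) + 3*c^3/4 + 81*c^2/7 + 2979*c/49


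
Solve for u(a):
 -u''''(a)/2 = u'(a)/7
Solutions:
 u(a) = C1 + C4*exp(-2^(1/3)*7^(2/3)*a/7) + (C2*sin(2^(1/3)*sqrt(3)*7^(2/3)*a/14) + C3*cos(2^(1/3)*sqrt(3)*7^(2/3)*a/14))*exp(2^(1/3)*7^(2/3)*a/14)


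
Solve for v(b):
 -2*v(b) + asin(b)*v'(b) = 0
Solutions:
 v(b) = C1*exp(2*Integral(1/asin(b), b))


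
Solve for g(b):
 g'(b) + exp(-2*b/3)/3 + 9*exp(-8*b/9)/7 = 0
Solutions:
 g(b) = C1 + exp(-2*b/3)/2 + 81*exp(-8*b/9)/56


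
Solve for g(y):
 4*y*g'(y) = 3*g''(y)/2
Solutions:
 g(y) = C1 + C2*erfi(2*sqrt(3)*y/3)


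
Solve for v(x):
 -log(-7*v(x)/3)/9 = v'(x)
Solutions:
 9*Integral(1/(log(-_y) - log(3) + log(7)), (_y, v(x))) = C1 - x


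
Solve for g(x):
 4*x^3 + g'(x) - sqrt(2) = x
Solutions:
 g(x) = C1 - x^4 + x^2/2 + sqrt(2)*x


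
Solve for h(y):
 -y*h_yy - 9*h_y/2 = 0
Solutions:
 h(y) = C1 + C2/y^(7/2)


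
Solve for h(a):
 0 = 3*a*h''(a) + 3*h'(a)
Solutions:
 h(a) = C1 + C2*log(a)


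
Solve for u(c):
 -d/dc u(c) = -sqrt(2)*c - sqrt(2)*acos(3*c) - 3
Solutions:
 u(c) = C1 + sqrt(2)*c^2/2 + 3*c + sqrt(2)*(c*acos(3*c) - sqrt(1 - 9*c^2)/3)


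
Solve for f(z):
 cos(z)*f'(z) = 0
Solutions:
 f(z) = C1


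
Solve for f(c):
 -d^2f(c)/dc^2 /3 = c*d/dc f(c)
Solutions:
 f(c) = C1 + C2*erf(sqrt(6)*c/2)


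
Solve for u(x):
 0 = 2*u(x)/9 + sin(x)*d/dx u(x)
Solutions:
 u(x) = C1*(cos(x) + 1)^(1/9)/(cos(x) - 1)^(1/9)


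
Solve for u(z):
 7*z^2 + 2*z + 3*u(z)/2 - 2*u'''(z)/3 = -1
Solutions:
 u(z) = C3*exp(2^(1/3)*3^(2/3)*z/2) - 14*z^2/3 - 4*z/3 + (C1*sin(3*2^(1/3)*3^(1/6)*z/4) + C2*cos(3*2^(1/3)*3^(1/6)*z/4))*exp(-2^(1/3)*3^(2/3)*z/4) - 2/3


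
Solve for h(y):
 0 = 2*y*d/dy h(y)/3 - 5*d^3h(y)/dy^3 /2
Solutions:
 h(y) = C1 + Integral(C2*airyai(30^(2/3)*y/15) + C3*airybi(30^(2/3)*y/15), y)


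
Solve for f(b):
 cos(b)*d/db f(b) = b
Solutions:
 f(b) = C1 + Integral(b/cos(b), b)


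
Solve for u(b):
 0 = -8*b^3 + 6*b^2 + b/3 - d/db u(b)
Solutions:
 u(b) = C1 - 2*b^4 + 2*b^3 + b^2/6


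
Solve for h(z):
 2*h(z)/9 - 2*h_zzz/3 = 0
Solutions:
 h(z) = C3*exp(3^(2/3)*z/3) + (C1*sin(3^(1/6)*z/2) + C2*cos(3^(1/6)*z/2))*exp(-3^(2/3)*z/6)


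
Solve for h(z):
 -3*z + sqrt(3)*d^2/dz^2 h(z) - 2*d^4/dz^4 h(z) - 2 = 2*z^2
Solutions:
 h(z) = C1 + C2*z + C3*exp(-sqrt(2)*3^(1/4)*z/2) + C4*exp(sqrt(2)*3^(1/4)*z/2) + sqrt(3)*z^4/18 + sqrt(3)*z^3/6 + z^2*(sqrt(3) + 4)/3


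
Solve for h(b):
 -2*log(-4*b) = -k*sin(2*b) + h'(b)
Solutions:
 h(b) = C1 - 2*b*log(-b) - 4*b*log(2) + 2*b - k*cos(2*b)/2


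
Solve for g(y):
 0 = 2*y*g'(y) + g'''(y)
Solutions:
 g(y) = C1 + Integral(C2*airyai(-2^(1/3)*y) + C3*airybi(-2^(1/3)*y), y)


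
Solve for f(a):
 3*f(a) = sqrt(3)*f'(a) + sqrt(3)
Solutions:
 f(a) = C1*exp(sqrt(3)*a) + sqrt(3)/3


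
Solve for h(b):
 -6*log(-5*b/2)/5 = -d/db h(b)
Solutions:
 h(b) = C1 + 6*b*log(-b)/5 + 6*b*(-1 - log(2) + log(5))/5


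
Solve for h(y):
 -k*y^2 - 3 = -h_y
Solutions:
 h(y) = C1 + k*y^3/3 + 3*y


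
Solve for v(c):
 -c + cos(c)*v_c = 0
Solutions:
 v(c) = C1 + Integral(c/cos(c), c)


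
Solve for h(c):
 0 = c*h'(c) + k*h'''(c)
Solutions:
 h(c) = C1 + Integral(C2*airyai(c*(-1/k)^(1/3)) + C3*airybi(c*(-1/k)^(1/3)), c)


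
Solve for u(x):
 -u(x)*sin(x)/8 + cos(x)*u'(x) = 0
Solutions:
 u(x) = C1/cos(x)^(1/8)


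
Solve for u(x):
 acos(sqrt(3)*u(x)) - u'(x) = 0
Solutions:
 Integral(1/acos(sqrt(3)*_y), (_y, u(x))) = C1 + x


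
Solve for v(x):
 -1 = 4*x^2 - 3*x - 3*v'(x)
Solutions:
 v(x) = C1 + 4*x^3/9 - x^2/2 + x/3


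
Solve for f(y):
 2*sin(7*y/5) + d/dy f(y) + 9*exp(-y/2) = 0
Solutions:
 f(y) = C1 + 10*cos(7*y/5)/7 + 18*exp(-y/2)


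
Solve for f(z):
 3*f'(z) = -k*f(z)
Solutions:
 f(z) = C1*exp(-k*z/3)


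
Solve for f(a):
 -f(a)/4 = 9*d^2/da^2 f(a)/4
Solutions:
 f(a) = C1*sin(a/3) + C2*cos(a/3)


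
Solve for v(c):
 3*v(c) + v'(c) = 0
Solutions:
 v(c) = C1*exp(-3*c)


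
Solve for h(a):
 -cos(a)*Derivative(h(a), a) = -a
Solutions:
 h(a) = C1 + Integral(a/cos(a), a)


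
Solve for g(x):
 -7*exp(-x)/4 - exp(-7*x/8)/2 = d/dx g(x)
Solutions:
 g(x) = C1 + 7*exp(-x)/4 + 4*exp(-7*x/8)/7


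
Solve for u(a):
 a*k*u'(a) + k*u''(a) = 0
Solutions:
 u(a) = C1 + C2*erf(sqrt(2)*a/2)


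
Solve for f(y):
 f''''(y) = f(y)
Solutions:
 f(y) = C1*exp(-y) + C2*exp(y) + C3*sin(y) + C4*cos(y)


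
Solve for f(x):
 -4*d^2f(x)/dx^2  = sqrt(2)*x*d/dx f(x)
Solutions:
 f(x) = C1 + C2*erf(2^(3/4)*x/4)


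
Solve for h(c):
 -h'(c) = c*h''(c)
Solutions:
 h(c) = C1 + C2*log(c)


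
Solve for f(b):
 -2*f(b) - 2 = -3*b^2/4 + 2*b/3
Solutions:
 f(b) = 3*b^2/8 - b/3 - 1


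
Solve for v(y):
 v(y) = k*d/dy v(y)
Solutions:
 v(y) = C1*exp(y/k)


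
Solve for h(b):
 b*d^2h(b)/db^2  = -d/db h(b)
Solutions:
 h(b) = C1 + C2*log(b)


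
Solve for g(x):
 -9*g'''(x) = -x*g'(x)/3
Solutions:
 g(x) = C1 + Integral(C2*airyai(x/3) + C3*airybi(x/3), x)


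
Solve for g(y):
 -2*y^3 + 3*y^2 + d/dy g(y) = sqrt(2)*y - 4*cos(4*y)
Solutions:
 g(y) = C1 + y^4/2 - y^3 + sqrt(2)*y^2/2 - sin(4*y)


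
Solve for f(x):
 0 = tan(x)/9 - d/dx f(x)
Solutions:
 f(x) = C1 - log(cos(x))/9


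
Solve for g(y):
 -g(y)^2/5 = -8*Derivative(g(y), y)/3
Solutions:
 g(y) = -40/(C1 + 3*y)


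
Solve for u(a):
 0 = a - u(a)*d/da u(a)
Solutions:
 u(a) = -sqrt(C1 + a^2)
 u(a) = sqrt(C1 + a^2)


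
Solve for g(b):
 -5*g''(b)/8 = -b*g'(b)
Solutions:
 g(b) = C1 + C2*erfi(2*sqrt(5)*b/5)


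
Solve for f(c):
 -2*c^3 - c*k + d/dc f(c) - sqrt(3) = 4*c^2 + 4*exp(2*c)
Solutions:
 f(c) = C1 + c^4/2 + 4*c^3/3 + c^2*k/2 + sqrt(3)*c + 2*exp(2*c)


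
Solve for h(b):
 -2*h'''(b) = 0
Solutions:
 h(b) = C1 + C2*b + C3*b^2


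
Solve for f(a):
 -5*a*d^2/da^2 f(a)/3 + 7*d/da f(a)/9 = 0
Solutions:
 f(a) = C1 + C2*a^(22/15)


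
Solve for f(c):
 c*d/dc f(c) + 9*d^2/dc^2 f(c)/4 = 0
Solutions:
 f(c) = C1 + C2*erf(sqrt(2)*c/3)


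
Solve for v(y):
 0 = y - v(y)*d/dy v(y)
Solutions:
 v(y) = -sqrt(C1 + y^2)
 v(y) = sqrt(C1 + y^2)


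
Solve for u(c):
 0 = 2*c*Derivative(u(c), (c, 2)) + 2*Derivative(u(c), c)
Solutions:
 u(c) = C1 + C2*log(c)


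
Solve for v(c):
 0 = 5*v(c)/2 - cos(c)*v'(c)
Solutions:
 v(c) = C1*(sin(c) + 1)^(5/4)/(sin(c) - 1)^(5/4)


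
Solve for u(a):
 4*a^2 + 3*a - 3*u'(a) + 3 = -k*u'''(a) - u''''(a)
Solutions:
 u(a) = C1 + C2*exp(-a*(k^2/(k^3 + sqrt(-4*k^6 + (2*k^3 - 81)^2)/2 - 81/2)^(1/3) + k + (k^3 + sqrt(-4*k^6 + (2*k^3 - 81)^2)/2 - 81/2)^(1/3))/3) + C3*exp(a*(-4*k^2/((-1 + sqrt(3)*I)*(k^3 + sqrt(-4*k^6 + (2*k^3 - 81)^2)/2 - 81/2)^(1/3)) - 2*k + (k^3 + sqrt(-4*k^6 + (2*k^3 - 81)^2)/2 - 81/2)^(1/3) - sqrt(3)*I*(k^3 + sqrt(-4*k^6 + (2*k^3 - 81)^2)/2 - 81/2)^(1/3))/6) + C4*exp(a*(4*k^2/((1 + sqrt(3)*I)*(k^3 + sqrt(-4*k^6 + (2*k^3 - 81)^2)/2 - 81/2)^(1/3)) - 2*k + (k^3 + sqrt(-4*k^6 + (2*k^3 - 81)^2)/2 - 81/2)^(1/3) + sqrt(3)*I*(k^3 + sqrt(-4*k^6 + (2*k^3 - 81)^2)/2 - 81/2)^(1/3))/6) + 4*a^3/9 + a^2/2 + 8*a*k/9 + a


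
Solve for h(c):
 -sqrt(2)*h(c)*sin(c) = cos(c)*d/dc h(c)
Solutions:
 h(c) = C1*cos(c)^(sqrt(2))


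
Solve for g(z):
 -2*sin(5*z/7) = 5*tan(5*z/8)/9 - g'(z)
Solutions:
 g(z) = C1 - 8*log(cos(5*z/8))/9 - 14*cos(5*z/7)/5


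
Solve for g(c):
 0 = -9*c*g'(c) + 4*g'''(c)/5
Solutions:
 g(c) = C1 + Integral(C2*airyai(90^(1/3)*c/2) + C3*airybi(90^(1/3)*c/2), c)


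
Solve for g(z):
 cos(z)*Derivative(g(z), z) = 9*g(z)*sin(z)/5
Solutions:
 g(z) = C1/cos(z)^(9/5)


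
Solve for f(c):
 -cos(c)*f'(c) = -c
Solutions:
 f(c) = C1 + Integral(c/cos(c), c)


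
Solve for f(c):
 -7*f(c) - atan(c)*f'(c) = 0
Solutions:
 f(c) = C1*exp(-7*Integral(1/atan(c), c))


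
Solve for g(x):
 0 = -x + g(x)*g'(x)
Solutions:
 g(x) = -sqrt(C1 + x^2)
 g(x) = sqrt(C1 + x^2)


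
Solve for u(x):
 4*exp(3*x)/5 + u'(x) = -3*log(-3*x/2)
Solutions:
 u(x) = C1 - 3*x*log(-x) + 3*x*(-log(3) + log(2) + 1) - 4*exp(3*x)/15


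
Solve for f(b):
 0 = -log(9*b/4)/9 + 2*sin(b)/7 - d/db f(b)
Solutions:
 f(b) = C1 - b*log(b)/9 - 2*b*log(3)/9 + b/9 + 2*b*log(2)/9 - 2*cos(b)/7


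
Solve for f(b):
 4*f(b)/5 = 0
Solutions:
 f(b) = 0


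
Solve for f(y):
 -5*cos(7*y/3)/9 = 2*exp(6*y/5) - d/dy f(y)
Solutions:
 f(y) = C1 + 5*exp(6*y/5)/3 + 5*sin(7*y/3)/21


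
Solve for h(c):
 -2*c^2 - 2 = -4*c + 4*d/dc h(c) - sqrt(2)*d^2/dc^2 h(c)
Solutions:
 h(c) = C1 + C2*exp(2*sqrt(2)*c) - c^3/6 - sqrt(2)*c^2/8 + c^2/2 - 5*c/8 + sqrt(2)*c/4


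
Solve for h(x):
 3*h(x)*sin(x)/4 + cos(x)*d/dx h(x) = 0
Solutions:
 h(x) = C1*cos(x)^(3/4)


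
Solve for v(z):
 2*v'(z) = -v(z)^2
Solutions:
 v(z) = 2/(C1 + z)


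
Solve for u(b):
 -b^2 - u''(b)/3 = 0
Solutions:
 u(b) = C1 + C2*b - b^4/4


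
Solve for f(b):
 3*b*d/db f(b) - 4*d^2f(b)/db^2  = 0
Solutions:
 f(b) = C1 + C2*erfi(sqrt(6)*b/4)


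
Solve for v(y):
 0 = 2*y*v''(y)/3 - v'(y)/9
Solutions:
 v(y) = C1 + C2*y^(7/6)


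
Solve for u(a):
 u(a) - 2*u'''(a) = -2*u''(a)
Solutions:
 u(a) = C1*exp(a*(-2^(1/3)*(3*sqrt(105) + 31)^(1/3) - 2*2^(2/3)/(3*sqrt(105) + 31)^(1/3) + 4)/12)*sin(2^(1/3)*sqrt(3)*a*(-(3*sqrt(105) + 31)^(1/3) + 2*2^(1/3)/(3*sqrt(105) + 31)^(1/3))/12) + C2*exp(a*(-2^(1/3)*(3*sqrt(105) + 31)^(1/3) - 2*2^(2/3)/(3*sqrt(105) + 31)^(1/3) + 4)/12)*cos(2^(1/3)*sqrt(3)*a*(-(3*sqrt(105) + 31)^(1/3) + 2*2^(1/3)/(3*sqrt(105) + 31)^(1/3))/12) + C3*exp(a*(2*2^(2/3)/(3*sqrt(105) + 31)^(1/3) + 2 + 2^(1/3)*(3*sqrt(105) + 31)^(1/3))/6)
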